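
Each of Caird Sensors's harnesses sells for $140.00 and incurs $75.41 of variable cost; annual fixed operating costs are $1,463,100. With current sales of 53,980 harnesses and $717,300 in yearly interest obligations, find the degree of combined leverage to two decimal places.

Contribution at this volume is 53,980 × $64.59 = $3,486,568.20.
Operating income = contribution − fixed costs = $3,486,568.20 − $1,463,100 = $2,023,468.20. Interest = $717,300.00.
DOL = $3,486,568.20 ÷ $2,023,468.20 = 1.7231; DFL = $2,023,468.20 ÷ $1,306,168.20 = 1.5492.
DCL = DOL × DFL = 1.7231 × 1.5492 = 2.6694.

2.67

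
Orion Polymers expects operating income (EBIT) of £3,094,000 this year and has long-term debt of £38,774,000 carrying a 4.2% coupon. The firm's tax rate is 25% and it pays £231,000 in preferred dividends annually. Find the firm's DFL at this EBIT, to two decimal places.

Annual interest charges come to £1,628,508.00.
Pre-tax preferred-dividend burden = £231,000 ÷ (1 − 0.25) = £308,000.00.
DFL = EBIT ÷ [EBIT − I − D_p/(1−t)] = £3,094,000 ÷ [£3,094,000 − £1,628,508.00 − £308,000.00] = £3,094,000 ÷ £1,157,492.00 = 2.6730.

2.67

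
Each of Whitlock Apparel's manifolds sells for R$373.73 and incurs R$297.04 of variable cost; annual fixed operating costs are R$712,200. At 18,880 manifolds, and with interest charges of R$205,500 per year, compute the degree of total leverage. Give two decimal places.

At 18,880 units, contribution = 18,880 × R$76.69 = R$1,447,907.20.
EBIT = R$1,447,907.20 − R$712,200 = R$735,707.20. Interest = R$205,500.00, so EBIT − I = R$530,207.20.
DCL = contribution ÷ (EBIT − I) = R$1,447,907.20 ÷ R$530,207.20 = 2.7308.

2.73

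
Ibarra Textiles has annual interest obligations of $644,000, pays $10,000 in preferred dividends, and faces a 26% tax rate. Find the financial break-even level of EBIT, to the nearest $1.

$657,514

Grossing the preferred dividend up to pre-tax terms: $10,000 / (1 − 0.26) = $13,513.51.
EPS = 0 when EBIT covers interest plus the pre-tax preferred burden: $644,000 + $13,513.51 = $657,513.51.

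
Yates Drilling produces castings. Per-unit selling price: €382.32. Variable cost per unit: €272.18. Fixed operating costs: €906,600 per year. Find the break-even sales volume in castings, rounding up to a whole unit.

Unit CM = price − variable cost = €382.32 − €272.18 = €110.14.
Break-even volume = fixed costs ÷ CM per unit = €906,600 ÷ €110.14 = 8,231.34, so 8,232 castings.

8,232 castings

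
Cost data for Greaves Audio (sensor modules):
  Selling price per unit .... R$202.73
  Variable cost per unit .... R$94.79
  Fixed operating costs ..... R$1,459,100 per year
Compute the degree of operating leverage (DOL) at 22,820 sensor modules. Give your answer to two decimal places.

Total contribution margin = 22,820 × R$107.94 = R$2,463,190.80.
Operating income = contribution − fixed costs = R$2,463,190.80 − R$1,459,100 = R$1,004,090.80.
So DOL = total CM / EBIT = R$2,463,190.80 / R$1,004,090.80 = 2.4532.

2.45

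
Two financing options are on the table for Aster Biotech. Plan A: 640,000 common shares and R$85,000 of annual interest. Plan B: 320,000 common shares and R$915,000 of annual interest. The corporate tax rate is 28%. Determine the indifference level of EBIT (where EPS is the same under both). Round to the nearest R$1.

R$1,745,000

At indifference, (EBIT − 85,000)(1 − t)/640,000 = (EBIT − 915,000)(1 − t)/320,000.
Cancelling (1 − t) and cross-multiplying: 320,000·(EBIT − 85,000) = 640,000·(EBIT − 915,000).
EBIT × (640,000 − 320,000) = 915,000 × 640,000 − 85,000 × 320,000 = 558,400,000,000, so EBIT = 558,400,000,000 ÷ 320,000 = 1,745,000.00.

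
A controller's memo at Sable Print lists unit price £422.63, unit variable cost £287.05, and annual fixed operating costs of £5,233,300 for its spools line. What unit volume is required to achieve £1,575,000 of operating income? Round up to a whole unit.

50,217 spools

Each unit contributes £422.63 − £287.05 = £135.58.
Units = (FC + target) / CM = (£5,233,300 + £1,575,000) / £135.58 = 50,216.11, so 50,217 spools.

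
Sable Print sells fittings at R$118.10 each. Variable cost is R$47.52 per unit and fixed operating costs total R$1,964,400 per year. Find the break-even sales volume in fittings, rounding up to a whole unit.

Each unit contributes R$118.10 − R$47.52 = R$70.58.
Break-even volume = fixed costs ÷ CM per unit = R$1,964,400 ÷ R$70.58 = 27,832.25, so 27,833 fittings.

27,833 fittings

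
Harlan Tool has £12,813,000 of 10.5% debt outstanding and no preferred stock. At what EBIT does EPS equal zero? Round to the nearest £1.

Annual interest = 10.5% × £12,813,000 = £1,345,365.00.
With no preferred dividends, EPS = 0 when EBIT exactly covers interest, so the financial break-even EBIT is £1,345,365.00.

£1,345,365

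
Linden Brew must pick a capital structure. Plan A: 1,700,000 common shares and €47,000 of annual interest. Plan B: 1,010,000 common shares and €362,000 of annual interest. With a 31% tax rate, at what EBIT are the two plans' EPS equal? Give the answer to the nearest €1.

€823,087

At indifference, (EBIT − 47,000)(1 − t)/1,700,000 = (EBIT − 362,000)(1 − t)/1,010,000.
The (1 − t) factor cancels: (EBIT − 47,000) × 1,010,000 = (EBIT − 362,000) × 1,700,000.
EBIT × (1,700,000 − 1,010,000) = 362,000 × 1,700,000 − 47,000 × 1,010,000 = 567,930,000,000, so EBIT = 567,930,000,000 ÷ 690,000 = 823,086.96.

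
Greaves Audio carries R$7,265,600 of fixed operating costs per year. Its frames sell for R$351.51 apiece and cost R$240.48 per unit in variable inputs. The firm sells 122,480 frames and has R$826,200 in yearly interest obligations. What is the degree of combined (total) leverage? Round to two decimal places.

2.47

At 122,480 units, contribution = 122,480 × R$111.03 = R$13,598,954.40.
EBIT = R$13,598,954.40 − R$7,265,600 = R$6,333,354.40. Interest = R$826,200.00, so EBIT − I = R$5,507,154.40.
Degree of total leverage = total CM / (EBIT − interest) = R$13,598,954.40 / R$5,507,154.40 = 2.4693.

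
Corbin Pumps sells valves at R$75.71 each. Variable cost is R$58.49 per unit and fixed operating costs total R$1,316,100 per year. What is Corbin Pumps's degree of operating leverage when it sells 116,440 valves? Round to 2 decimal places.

Total contribution margin = 116,440 × R$17.22 = R$2,005,096.80.
Operating income = contribution − fixed costs = R$2,005,096.80 − R$1,316,100 = R$688,996.80.
DOL = contribution ÷ EBIT = R$2,005,096.80 ÷ R$688,996.80 = 2.9102.

2.91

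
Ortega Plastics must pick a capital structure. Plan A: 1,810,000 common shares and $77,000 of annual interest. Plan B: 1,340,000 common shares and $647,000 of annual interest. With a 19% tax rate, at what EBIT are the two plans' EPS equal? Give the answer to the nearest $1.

$2,272,106

At indifference, (EBIT − 77,000)(1 − t)/1,810,000 = (EBIT − 647,000)(1 − t)/1,340,000.
Cancelling (1 − t) and cross-multiplying: 1,340,000·(EBIT − 77,000) = 1,810,000·(EBIT − 647,000).
EBIT × (1,810,000 − 1,340,000) = 647,000 × 1,810,000 − 77,000 × 1,340,000 = 1,067,890,000,000, so EBIT = 1,067,890,000,000 ÷ 470,000 = 2,272,106.38.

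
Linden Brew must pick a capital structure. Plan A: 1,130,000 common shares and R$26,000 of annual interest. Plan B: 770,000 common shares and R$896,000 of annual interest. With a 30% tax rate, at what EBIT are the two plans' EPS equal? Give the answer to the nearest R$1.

R$2,756,833

At indifference, (EBIT − 26,000)(1 − t)/1,130,000 = (EBIT − 896,000)(1 − t)/770,000.
The (1 − t) factor cancels: (EBIT − 26,000) × 770,000 = (EBIT − 896,000) × 1,130,000.
EBIT × (1,130,000 − 770,000) = 896,000 × 1,130,000 − 26,000 × 770,000 = 992,460,000,000, so EBIT = 992,460,000,000 ÷ 360,000 = 2,756,833.33.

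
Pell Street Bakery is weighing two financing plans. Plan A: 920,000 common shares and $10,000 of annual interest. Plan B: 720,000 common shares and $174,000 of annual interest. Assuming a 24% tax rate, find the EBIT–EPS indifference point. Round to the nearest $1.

Set EPS_A = EPS_B: (EBIT − $10,000)(1 − 0.24) ÷ 920,000 = (EBIT − $174,000)(1 − 0.24) ÷ 720,000.
Cancelling (1 − t) and cross-multiplying: 720,000·(EBIT − 10,000) = 920,000·(EBIT − 174,000).
Solving, EBIT = (174,000·920,000 − 10,000·720,000) / (920,000 − 720,000) = 152,880,000,000 / 200,000 = 764,400.00.

$764,400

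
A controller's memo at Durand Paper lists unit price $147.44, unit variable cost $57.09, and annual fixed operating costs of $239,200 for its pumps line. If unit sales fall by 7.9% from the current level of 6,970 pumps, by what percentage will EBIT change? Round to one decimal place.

Contribution at this volume is 6,970 × $90.35 = $629,739.50.
EBIT = $629,739.50 − $239,200 = $390,539.50.
Degree of operating leverage = $629,739.50 / $390,539.50 = 1.6125.
Operating income changes by 1.6125 × -7.9% = -12.7%.

-12.7%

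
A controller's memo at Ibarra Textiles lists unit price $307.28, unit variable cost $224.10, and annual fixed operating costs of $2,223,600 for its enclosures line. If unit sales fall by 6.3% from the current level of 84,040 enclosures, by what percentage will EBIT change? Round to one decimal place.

Contribution at this volume is 84,040 × $83.18 = $6,990,447.20.
EBIT = $6,990,447.20 − $2,223,600 = $4,766,847.20.
DOL = contribution ÷ EBIT = $6,990,447.20 ÷ $4,766,847.20 = 1.4665.
%ΔEBIT = DOL × %ΔSales = 1.4665 × -6.3% = -9.2%.

-9.2%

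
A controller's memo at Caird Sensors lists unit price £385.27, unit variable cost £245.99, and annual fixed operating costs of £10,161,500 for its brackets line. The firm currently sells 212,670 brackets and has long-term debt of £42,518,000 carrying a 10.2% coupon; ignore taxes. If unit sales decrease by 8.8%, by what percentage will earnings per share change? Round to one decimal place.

Contribution at this volume is 212,670 × £139.28 = £29,620,677.60.
EBIT = £29,620,677.60 − £10,161,500 = £19,459,177.60.
Interest = £4,336,836.00, so EBIT − I = £15,122,341.60.
Degree of combined leverage = contribution ÷ (EBIT − I) = £29,620,677.60 ÷ £15,122,341.60 = 1.9587.
EPS therefore changes by 1.9587 × (-8.8%) = -17.2%.

-17.2%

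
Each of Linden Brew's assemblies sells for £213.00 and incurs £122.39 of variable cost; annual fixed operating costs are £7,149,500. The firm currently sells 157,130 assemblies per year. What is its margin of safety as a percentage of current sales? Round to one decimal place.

49.8%

Contribution margin per unit = £213.00 − £122.39 = £90.61. Break-even units = £7,149,500 ÷ £90.61 = 78,904.09; break-even revenue = 78,904.09 × £213.00 = £16,806,572.12.
Current sales = 157,130 × £213.00 = £33,468,690.00.
Margin of safety = (£33,468,690.00 − £16,806,572.12) ÷ £33,468,690.00 = 49.8%.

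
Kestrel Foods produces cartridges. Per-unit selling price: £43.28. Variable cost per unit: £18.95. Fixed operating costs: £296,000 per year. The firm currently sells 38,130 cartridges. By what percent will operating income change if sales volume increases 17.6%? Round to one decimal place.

+25.8%

At 38,130 units, contribution = 38,130 × £24.33 = £927,702.90.
Operating income = contribution − fixed costs = £927,702.90 − £296,000 = £631,702.90.
So DOL = total CM / EBIT = £927,702.90 / £631,702.90 = 1.4686.
Operating income changes by 1.4686 × +17.6% = +25.8%.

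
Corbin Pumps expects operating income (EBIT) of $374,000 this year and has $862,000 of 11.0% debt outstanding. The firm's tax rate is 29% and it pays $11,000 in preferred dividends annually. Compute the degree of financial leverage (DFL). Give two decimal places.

Annual interest charges come to $94,820.00.
Preferred dividends grossed up pre-tax: $11,000 / (1 − 0.29) = $15,492.96.
DFL = EBIT ÷ [EBIT − I − D_p/(1−t)] = $374,000 ÷ [$374,000 − $94,820.00 − $15,492.96] = $374,000 ÷ $263,687.04 = 1.4183.

1.42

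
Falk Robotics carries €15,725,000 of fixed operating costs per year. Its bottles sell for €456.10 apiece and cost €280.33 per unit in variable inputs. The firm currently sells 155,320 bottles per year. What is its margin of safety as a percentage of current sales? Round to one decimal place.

42.4%

Each unit contributes €456.10 − €280.33 = €175.77. Break-even units = €15,725,000 ÷ €175.77 = 89,463.50; break-even revenue = 89,463.50 × €456.10 = €40,804,303.92.
Current sales = 155,320 × €456.10 = €70,841,452.00.
Margin of safety = (€70,841,452.00 − €40,804,303.92) ÷ €70,841,452.00 = 42.4%.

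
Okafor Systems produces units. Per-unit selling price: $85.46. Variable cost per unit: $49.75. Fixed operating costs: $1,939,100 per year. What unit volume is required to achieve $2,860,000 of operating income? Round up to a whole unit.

134,391 units

Unit CM = price − variable cost = $85.46 − $49.75 = $35.71.
Units = (FC + target) / CM = ($1,939,100 + $2,860,000) / $35.71 = 134,390.93, so 134,391 units.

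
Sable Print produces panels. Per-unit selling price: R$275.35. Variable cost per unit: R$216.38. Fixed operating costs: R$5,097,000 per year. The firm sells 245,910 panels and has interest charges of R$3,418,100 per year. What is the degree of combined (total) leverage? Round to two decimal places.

At 245,910 units, contribution = 245,910 × R$58.97 = R$14,501,312.70.
Operating income = contribution − fixed costs = R$14,501,312.70 − R$5,097,000 = R$9,404,312.70. Interest = R$3,418,100.00, so EBIT − I = R$5,986,212.70.
DCL = contribution ÷ (EBIT − I) = R$14,501,312.70 ÷ R$5,986,212.70 = 2.4225.

2.42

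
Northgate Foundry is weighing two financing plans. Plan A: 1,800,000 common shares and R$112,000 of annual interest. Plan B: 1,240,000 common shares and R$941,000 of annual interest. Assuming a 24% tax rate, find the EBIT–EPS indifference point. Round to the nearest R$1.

R$2,776,643

Set EPS_A = EPS_B: (EBIT − R$112,000)(1 − 0.24) ÷ 1,800,000 = (EBIT − R$941,000)(1 − 0.24) ÷ 1,240,000.
Cancelling (1 − t) and cross-multiplying: 1,240,000·(EBIT − 112,000) = 1,800,000·(EBIT − 941,000).
EBIT × (1,800,000 − 1,240,000) = 941,000 × 1,800,000 − 112,000 × 1,240,000 = 1,554,920,000,000, so EBIT = 1,554,920,000,000 ÷ 560,000 = 2,776,642.86.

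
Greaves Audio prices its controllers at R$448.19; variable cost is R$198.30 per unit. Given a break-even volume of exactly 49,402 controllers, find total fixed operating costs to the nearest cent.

Each unit contributes R$448.19 − R$198.30 = R$249.89.
Fixed costs = break-even units × CM = 49,402 × R$249.89 = R$12,345,065.78.

R$12,345,065.78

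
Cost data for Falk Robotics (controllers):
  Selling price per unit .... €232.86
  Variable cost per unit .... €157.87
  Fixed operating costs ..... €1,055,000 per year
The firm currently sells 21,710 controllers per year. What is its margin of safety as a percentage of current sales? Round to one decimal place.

35.2%

Contribution margin per unit = €232.86 − €157.87 = €74.99. Break-even units = €1,055,000 ÷ €74.99 = 14,068.54; break-even revenue = 14,068.54 × €232.86 = €3,276,000.80.
Current sales = 21,710 × €232.86 = €5,055,390.60.
Margin of safety = (€5,055,390.60 − €3,276,000.80) ÷ €5,055,390.60 = 35.2%.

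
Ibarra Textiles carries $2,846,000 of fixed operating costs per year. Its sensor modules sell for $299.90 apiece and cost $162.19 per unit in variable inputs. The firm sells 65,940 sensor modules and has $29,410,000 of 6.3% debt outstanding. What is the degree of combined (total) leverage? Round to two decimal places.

2.07

At 65,940 units, contribution = 65,940 × $137.71 = $9,080,597.40.
Subtracting fixed costs: EBIT = $9,080,597.40 − $2,846,000 = $6,234,597.40. Interest = $1,852,830.00.
DOL = $9,080,597.40 ÷ $6,234,597.40 = 1.4565; DFL = $6,234,597.40 ÷ $4,381,767.40 = 1.4228.
DCL = DOL × DFL = 1.4565 × 1.4228 = 2.0723.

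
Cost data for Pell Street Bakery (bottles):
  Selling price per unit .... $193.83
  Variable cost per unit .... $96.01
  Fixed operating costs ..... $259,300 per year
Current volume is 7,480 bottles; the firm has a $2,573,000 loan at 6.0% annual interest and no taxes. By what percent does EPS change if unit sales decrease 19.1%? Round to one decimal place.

-43.9%

At 7,480 units, contribution = 7,480 × $97.82 = $731,693.60.
EBIT = $731,693.60 − $259,300 = $472,393.60.
After interest of $154,380.00, pre-tax earnings = $318,013.60.
DCL = total CM / (EBIT − I) = $731,693.60 / $318,013.60 = 2.3008.
%ΔEPS = DCL × %ΔSales = 2.3008 × -19.1% = -43.9%.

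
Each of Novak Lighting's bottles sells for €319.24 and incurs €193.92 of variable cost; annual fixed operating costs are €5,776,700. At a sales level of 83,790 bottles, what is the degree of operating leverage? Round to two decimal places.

2.22

Total contribution margin = 83,790 × €125.32 = €10,500,562.80.
Operating income = contribution − fixed costs = €10,500,562.80 − €5,776,700 = €4,723,862.80.
Degree of operating leverage = €10,500,562.80 / €4,723,862.80 = 2.2229.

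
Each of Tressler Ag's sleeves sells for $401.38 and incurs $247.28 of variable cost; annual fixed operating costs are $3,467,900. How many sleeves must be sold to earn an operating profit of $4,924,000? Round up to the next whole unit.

54,458 sleeves

Each unit contributes $401.38 − $247.28 = $154.10.
Need Q such that Q × $154.10 − $3,467,900 = $4,924,000, i.e. Q = $8,391,900 / $154.10 = 54,457.50 → 54,458.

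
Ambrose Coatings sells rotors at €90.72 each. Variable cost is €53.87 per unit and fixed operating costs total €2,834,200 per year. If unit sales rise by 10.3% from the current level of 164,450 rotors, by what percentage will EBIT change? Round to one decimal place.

+19.3%

Total contribution margin = 164,450 × €36.85 = €6,059,982.50.
Operating income = contribution − fixed costs = €6,059,982.50 − €2,834,200 = €3,225,782.50.
So DOL = total CM / EBIT = €6,059,982.50 / €3,225,782.50 = 1.8786.
So EBIT moves 1.8786 × (+10.3%) = +19.3%.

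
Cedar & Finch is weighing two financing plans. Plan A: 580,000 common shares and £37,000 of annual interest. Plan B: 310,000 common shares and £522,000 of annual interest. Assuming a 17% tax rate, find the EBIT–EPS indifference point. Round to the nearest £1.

£1,078,852

Set EPS_A = EPS_B: (EBIT − £37,000)(1 − 0.17) ÷ 580,000 = (EBIT − £522,000)(1 − 0.17) ÷ 310,000.
The (1 − t) factor cancels: (EBIT − 37,000) × 310,000 = (EBIT − 522,000) × 580,000.
Solving, EBIT = (522,000·580,000 − 37,000·310,000) / (580,000 − 310,000) = 291,290,000,000 / 270,000 = 1,078,851.85.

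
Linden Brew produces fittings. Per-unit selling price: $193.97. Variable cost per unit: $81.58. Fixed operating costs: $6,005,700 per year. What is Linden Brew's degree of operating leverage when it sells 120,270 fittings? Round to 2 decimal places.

At 120,270 units, contribution = 120,270 × $112.39 = $13,517,145.30.
Subtracting fixed costs: EBIT = $13,517,145.30 − $6,005,700 = $7,511,445.30.
So DOL = total CM / EBIT = $13,517,145.30 / $7,511,445.30 = 1.7995.

1.80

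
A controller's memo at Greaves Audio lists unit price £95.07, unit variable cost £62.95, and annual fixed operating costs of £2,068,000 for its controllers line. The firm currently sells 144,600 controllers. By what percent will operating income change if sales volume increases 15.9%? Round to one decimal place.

Contribution at this volume is 144,600 × £32.12 = £4,644,552.00.
EBIT = £4,644,552.00 − £2,068,000 = £2,576,552.00.
So DOL = total CM / EBIT = £4,644,552.00 / £2,576,552.00 = 1.8026.
%ΔEBIT = DOL × %ΔSales = 1.8026 × +15.9% = +28.7%.

+28.7%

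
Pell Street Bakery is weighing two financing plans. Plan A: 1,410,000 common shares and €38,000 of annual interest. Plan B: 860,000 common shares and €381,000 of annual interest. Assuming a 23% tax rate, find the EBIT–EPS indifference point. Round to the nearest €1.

Set EPS_A = EPS_B: (EBIT − €38,000)(1 − 0.23) ÷ 1,410,000 = (EBIT − €381,000)(1 − 0.23) ÷ 860,000.
The (1 − t) factor cancels: (EBIT − 38,000) × 860,000 = (EBIT − 381,000) × 1,410,000.
Solving, EBIT = (381,000·1,410,000 − 38,000·860,000) / (1,410,000 − 860,000) = 504,530,000,000 / 550,000 = 917,327.27.

€917,327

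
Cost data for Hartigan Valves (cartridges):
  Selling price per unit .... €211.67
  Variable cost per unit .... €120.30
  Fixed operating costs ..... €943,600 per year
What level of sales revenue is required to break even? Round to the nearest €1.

€2,185,967

CM per unit = €211.67 − €120.30 = €91.37; CM ratio = €91.37 / €211.67 = 0.4317.
Break-even sales = FC ÷ CM ratio = €943,600 × €211.67 / €91.37 = €2,185,967.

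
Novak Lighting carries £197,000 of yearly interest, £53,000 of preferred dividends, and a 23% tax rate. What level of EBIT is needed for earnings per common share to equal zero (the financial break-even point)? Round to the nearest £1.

Grossing the preferred dividend up to pre-tax terms: £53,000 / (1 − 0.23) = £68,831.17.
EPS = 0 when EBIT covers interest plus the pre-tax preferred burden: £197,000 + £68,831.17 = £265,831.17.

£265,831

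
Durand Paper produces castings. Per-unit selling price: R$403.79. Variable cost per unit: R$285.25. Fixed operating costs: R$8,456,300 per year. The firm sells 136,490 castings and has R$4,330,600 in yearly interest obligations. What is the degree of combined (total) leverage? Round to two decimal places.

4.77

Contribution at this volume is 136,490 × R$118.54 = R$16,179,524.60.
EBIT = R$16,179,524.60 − R$8,456,300 = R$7,723,224.60. Interest = R$4,330,600.00.
DOL = R$16,179,524.60 ÷ R$7,723,224.60 = 2.0949; DFL = R$7,723,224.60 ÷ R$3,392,624.60 = 2.2765.
DCL = DOL × DFL = 2.0949 × 2.2765 = 4.7690.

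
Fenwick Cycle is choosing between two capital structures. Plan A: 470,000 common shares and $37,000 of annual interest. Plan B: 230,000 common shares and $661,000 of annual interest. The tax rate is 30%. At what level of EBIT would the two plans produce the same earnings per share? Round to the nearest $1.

$1,259,000

At indifference, (EBIT − 37,000)(1 − t)/470,000 = (EBIT − 661,000)(1 − t)/230,000.
The (1 − t) factor cancels: (EBIT − 37,000) × 230,000 = (EBIT − 661,000) × 470,000.
Solving, EBIT = (661,000·470,000 − 37,000·230,000) / (470,000 − 230,000) = 302,160,000,000 / 240,000 = 1,259,000.00.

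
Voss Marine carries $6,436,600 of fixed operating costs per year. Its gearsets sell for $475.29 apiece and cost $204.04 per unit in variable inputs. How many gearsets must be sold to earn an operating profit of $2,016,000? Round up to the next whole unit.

Unit CM = price − variable cost = $475.29 − $204.04 = $271.25.
Required volume = (fixed costs + target profit) ÷ CM = ($6,436,600 + $2,016,000) ÷ $271.25 = 31,161.66, so 31,162 gearsets.

31,162 gearsets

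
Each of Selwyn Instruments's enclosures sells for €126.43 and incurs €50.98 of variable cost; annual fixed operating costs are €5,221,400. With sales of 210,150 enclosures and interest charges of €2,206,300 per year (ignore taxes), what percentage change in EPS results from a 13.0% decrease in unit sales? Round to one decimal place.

-24.5%

At 210,150 units, contribution = 210,150 × €75.45 = €15,855,817.50.
Operating income = contribution − fixed costs = €15,855,817.50 − €5,221,400 = €10,634,417.50.
After interest of €2,206,300.00, pre-tax earnings = €8,428,117.50.
Degree of combined leverage = contribution ÷ (EBIT − I) = €15,855,817.50 ÷ €8,428,117.50 = 1.8813.
EPS therefore changes by 1.8813 × (-13.0%) = -24.5%.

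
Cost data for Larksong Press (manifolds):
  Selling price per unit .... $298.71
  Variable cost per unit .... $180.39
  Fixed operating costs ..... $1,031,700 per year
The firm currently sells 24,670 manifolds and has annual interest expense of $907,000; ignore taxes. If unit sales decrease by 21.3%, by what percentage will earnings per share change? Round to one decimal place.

Total contribution margin = 24,670 × $118.32 = $2,918,954.40.
Subtracting fixed costs: EBIT = $2,918,954.40 − $1,031,700 = $1,887,254.40.
Interest = $907,000.00, so EBIT − I = $980,254.40.
DCL = total CM / (EBIT − I) = $2,918,954.40 / $980,254.40 = 2.9778.
%ΔEPS = DCL × %ΔSales = 2.9778 × -21.3% = -63.4%.

-63.4%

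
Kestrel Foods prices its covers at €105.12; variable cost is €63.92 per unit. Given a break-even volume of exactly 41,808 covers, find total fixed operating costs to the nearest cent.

Unit CM = price − variable cost = €105.12 − €63.92 = €41.20.
Fixed costs = break-even units × CM = 41,808 × €41.20 = €1,722,489.60.

€1,722,489.60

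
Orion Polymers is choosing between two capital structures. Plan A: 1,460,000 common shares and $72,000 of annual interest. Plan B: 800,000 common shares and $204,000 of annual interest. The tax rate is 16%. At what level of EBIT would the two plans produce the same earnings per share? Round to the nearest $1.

$364,000

At indifference, (EBIT − 72,000)(1 − t)/1,460,000 = (EBIT − 204,000)(1 − t)/800,000.
Cancelling (1 − t) and cross-multiplying: 800,000·(EBIT − 72,000) = 1,460,000·(EBIT − 204,000).
EBIT × (1,460,000 − 800,000) = 204,000 × 1,460,000 − 72,000 × 800,000 = 240,240,000,000, so EBIT = 240,240,000,000 ÷ 660,000 = 364,000.00.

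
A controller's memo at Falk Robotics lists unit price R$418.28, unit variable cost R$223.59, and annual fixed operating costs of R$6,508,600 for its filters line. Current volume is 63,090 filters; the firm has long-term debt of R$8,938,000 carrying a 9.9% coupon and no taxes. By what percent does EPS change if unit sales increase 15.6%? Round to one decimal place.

+39.2%

At 63,090 units, contribution = 63,090 × R$194.69 = R$12,282,992.10.
EBIT = R$12,282,992.10 − R$6,508,600 = R$5,774,392.10.
Interest = R$884,862.00, so EBIT − I = R$4,889,530.10.
Degree of combined leverage = contribution ÷ (EBIT − I) = R$12,282,992.10 ÷ R$4,889,530.10 = 2.5121.
EPS therefore changes by 2.5121 × (+15.6%) = +39.2%.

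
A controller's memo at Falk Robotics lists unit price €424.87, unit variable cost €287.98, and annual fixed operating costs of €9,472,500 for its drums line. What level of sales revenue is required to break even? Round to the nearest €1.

€29,400,110

Contribution margin per unit = €424.87 − €287.98 = €136.89, a CM ratio of €136.89 ÷ €424.87 = 0.3222.
Break-even sales = FC ÷ CM ratio = €9,472,500 × €424.87 / €136.89 = €29,400,110.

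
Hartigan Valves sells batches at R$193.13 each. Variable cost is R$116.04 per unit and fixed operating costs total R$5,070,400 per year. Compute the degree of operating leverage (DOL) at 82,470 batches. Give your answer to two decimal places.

4.94

Contribution at this volume is 82,470 × R$77.09 = R$6,357,612.30.
Subtracting fixed costs: EBIT = R$6,357,612.30 − R$5,070,400 = R$1,287,212.30.
Degree of operating leverage = R$6,357,612.30 / R$1,287,212.30 = 4.9391.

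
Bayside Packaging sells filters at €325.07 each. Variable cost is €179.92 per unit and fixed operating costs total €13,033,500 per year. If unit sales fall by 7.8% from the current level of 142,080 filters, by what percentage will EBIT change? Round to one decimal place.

Total contribution margin = 142,080 × €145.15 = €20,622,912.00.
Operating income = contribution − fixed costs = €20,622,912.00 − €13,033,500 = €7,589,412.00.
Degree of operating leverage = €20,622,912.00 / €7,589,412.00 = 2.7173.
Operating income changes by 2.7173 × -7.8% = -21.2%.

-21.2%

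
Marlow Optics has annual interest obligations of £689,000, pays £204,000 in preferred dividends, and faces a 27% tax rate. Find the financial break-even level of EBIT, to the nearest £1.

£968,452

Preferred dividends are paid after tax, so their pre-tax equivalent is £204,000 ÷ (1 − 0.27) = £279,452.05.
EPS = 0 when EBIT covers interest plus the pre-tax preferred burden: £689,000 + £279,452.05 = £968,452.05.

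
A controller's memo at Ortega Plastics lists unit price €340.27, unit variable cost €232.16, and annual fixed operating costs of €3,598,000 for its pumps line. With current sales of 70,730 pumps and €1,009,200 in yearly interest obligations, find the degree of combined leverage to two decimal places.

Contribution at this volume is 70,730 × €108.11 = €7,646,620.30.
Operating income = contribution − fixed costs = €7,646,620.30 − €3,598,000 = €4,048,620.30. Interest = €1,009,200.00, so EBIT − I = €3,039,420.30.
Degree of total leverage = total CM / (EBIT − interest) = €7,646,620.30 / €3,039,420.30 = 2.5158.

2.52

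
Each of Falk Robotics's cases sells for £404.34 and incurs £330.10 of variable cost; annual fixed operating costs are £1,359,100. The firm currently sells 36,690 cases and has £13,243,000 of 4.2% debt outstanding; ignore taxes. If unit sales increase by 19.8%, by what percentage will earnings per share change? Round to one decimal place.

Contribution at this volume is 36,690 × £74.24 = £2,723,865.60.
Subtracting fixed costs: EBIT = £2,723,865.60 − £1,359,100 = £1,364,765.60.
After interest of £556,206.00, pre-tax earnings = £808,559.60.
Degree of combined leverage = contribution ÷ (EBIT − I) = £2,723,865.60 ÷ £808,559.60 = 3.3688.
%ΔEPS = DCL × %ΔSales = 3.3688 × +19.8% = +66.7%.

+66.7%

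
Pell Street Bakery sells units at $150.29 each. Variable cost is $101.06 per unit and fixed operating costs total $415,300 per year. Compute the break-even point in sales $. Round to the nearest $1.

Contribution margin per unit = $150.29 − $101.06 = $49.23, a CM ratio of $49.23 ÷ $150.29 = 0.3276.
Break-even sales = FC ÷ CM ratio = $415,300 × $150.29 / $49.23 = $1,267,833.

$1,267,833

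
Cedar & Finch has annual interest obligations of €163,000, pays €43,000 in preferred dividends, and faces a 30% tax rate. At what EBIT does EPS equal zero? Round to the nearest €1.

€224,429

Preferred dividends are paid after tax, so their pre-tax equivalent is €43,000 ÷ (1 − 0.30) = €61,428.57.
Financial break-even EBIT = interest + D_p ÷ (1 − t) = €163,000 + €61,428.57 = €224,428.57.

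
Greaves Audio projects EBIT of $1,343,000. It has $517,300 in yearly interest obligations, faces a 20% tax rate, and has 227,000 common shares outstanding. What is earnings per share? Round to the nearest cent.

Pre-tax income = $1,343,000 − $517,300.00 = $825,700.00.
After tax at 20%: net income = $825,700.00 × 0.80 = $660,560.00.
EPS = $660,560.00 ÷ 227,000 = $2.91.

$2.91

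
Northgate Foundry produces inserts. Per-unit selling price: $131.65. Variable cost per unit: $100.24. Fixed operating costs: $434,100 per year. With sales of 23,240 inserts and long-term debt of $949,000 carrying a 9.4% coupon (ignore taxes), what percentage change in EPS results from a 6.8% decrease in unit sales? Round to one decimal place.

Contribution at this volume is 23,240 × $31.41 = $729,968.40.
Operating income = contribution − fixed costs = $729,968.40 − $434,100 = $295,868.40.
Interest = $89,206.00, so EBIT − I = $206,662.40.
DCL = total CM / (EBIT − I) = $729,968.40 / $206,662.40 = 3.5322.
%ΔEPS = DCL × %ΔSales = 3.5322 × -6.8% = -24.0%.

-24.0%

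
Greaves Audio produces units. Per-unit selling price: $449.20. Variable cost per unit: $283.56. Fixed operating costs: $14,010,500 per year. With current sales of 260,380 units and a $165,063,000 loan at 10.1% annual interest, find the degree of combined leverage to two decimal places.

Contribution at this volume is 260,380 × $165.64 = $43,129,343.20.
Operating income = contribution − fixed costs = $43,129,343.20 − $14,010,500 = $29,118,843.20. Interest = $16,671,363.00, so EBIT − I = $12,447,480.20.
DCL = contribution ÷ (EBIT − I) = $43,129,343.20 ÷ $12,447,480.20 = 3.4649.

3.46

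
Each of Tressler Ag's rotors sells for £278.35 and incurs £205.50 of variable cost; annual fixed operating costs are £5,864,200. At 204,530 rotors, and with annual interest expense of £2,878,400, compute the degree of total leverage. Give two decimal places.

2.42

Contribution at this volume is 204,530 × £72.85 = £14,900,010.50.
Operating income = contribution − fixed costs = £14,900,010.50 − £5,864,200 = £9,035,810.50. Interest = £2,878,400.00, so EBIT − I = £6,157,410.50.
Degree of total leverage = total CM / (EBIT − interest) = £14,900,010.50 / £6,157,410.50 = 2.4199.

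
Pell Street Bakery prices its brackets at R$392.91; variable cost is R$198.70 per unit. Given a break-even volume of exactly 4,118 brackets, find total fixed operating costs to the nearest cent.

R$799,756.78

Each unit contributes R$392.91 − R$198.70 = R$194.21.
Since BE = FC / CM, FC = 4,118 × R$194.21 = R$799,756.78.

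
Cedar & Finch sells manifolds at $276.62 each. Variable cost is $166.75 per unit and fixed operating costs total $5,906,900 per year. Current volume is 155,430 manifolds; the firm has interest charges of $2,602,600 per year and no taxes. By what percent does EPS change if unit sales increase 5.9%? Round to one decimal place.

+11.8%

At 155,430 units, contribution = 155,430 × $109.87 = $17,077,094.10.
EBIT = $17,077,094.10 − $5,906,900 = $11,170,194.10.
After interest of $2,602,600.00, pre-tax earnings = $8,567,594.10.
Degree of combined leverage = contribution ÷ (EBIT − I) = $17,077,094.10 ÷ $8,567,594.10 = 1.9932.
EPS therefore changes by 1.9932 × (+5.9%) = +11.8%.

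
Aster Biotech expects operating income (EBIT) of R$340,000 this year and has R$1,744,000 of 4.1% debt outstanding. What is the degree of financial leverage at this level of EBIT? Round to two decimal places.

Annual interest charges come to R$71,504.00.
Degree of financial leverage = EBIT / (EBIT − interest) = R$340,000 / R$268,496.00 = 1.2663.

1.27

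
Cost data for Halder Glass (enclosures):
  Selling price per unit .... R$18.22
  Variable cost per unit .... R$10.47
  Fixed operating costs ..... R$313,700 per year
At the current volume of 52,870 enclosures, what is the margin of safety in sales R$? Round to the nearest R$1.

Contribution margin per unit = R$18.22 − R$10.47 = R$7.75. Break-even units = R$313,700 ÷ R$7.75 = 40,477.42; break-even revenue = 40,477.42 × R$18.22 = R$737,498.58.
Actual sales revenue = 52,870 × R$18.22 = R$963,291.40.
Margin of safety = R$963,291.40 − R$737,498.58 = R$225,793.

R$225,793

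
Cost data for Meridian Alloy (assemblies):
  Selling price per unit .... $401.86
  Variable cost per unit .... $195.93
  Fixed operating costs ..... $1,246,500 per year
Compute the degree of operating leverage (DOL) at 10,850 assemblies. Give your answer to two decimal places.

Total contribution margin = 10,850 × $205.93 = $2,234,340.50.
Operating income = contribution − fixed costs = $2,234,340.50 − $1,246,500 = $987,840.50.
So DOL = total CM / EBIT = $2,234,340.50 / $987,840.50 = 2.2618.

2.26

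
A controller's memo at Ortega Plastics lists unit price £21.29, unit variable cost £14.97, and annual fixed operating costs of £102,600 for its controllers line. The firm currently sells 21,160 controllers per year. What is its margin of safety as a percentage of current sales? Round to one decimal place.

Each unit contributes £21.29 − £14.97 = £6.32. Break-even units = £102,600 ÷ £6.32 = 16,234.18; break-even revenue = 16,234.18 × £21.29 = £345,625.63.
Current sales = 21,160 × £21.29 = £450,496.40.
Margin of safety = (£450,496.40 − £345,625.63) ÷ £450,496.40 = 23.3%.

23.3%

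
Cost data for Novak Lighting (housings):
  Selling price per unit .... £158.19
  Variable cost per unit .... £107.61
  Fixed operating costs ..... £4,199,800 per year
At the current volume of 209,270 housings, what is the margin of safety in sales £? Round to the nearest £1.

Unit CM = price − variable cost = £158.19 − £107.61 = £50.58. Break-even units = £4,199,800 ÷ £50.58 = 83,032.82; break-even revenue = 83,032.82 × £158.19 = £13,134,961.68.
Actual sales revenue = 209,270 × £158.19 = £33,104,421.30.
Margin of safety = £33,104,421.30 − £13,134,961.68 = £19,969,460.

£19,969,460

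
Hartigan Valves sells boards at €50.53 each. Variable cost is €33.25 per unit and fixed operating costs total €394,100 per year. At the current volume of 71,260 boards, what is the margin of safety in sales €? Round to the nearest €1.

Each unit contributes €50.53 − €33.25 = €17.28. Break-even units = €394,100 ÷ €17.28 = 22,806.71; break-even revenue = 22,806.71 × €50.53 = €1,152,423.21.
Current sales = 71,260 × €50.53 = €3,600,767.80.
Margin of safety = €3,600,767.80 − €1,152,423.21 = €2,448,345.

€2,448,345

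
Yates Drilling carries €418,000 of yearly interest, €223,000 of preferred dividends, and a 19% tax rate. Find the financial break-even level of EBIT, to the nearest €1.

Grossing the preferred dividend up to pre-tax terms: €223,000 / (1 − 0.19) = €275,308.64.
Financial break-even EBIT = interest + D_p ÷ (1 − t) = €418,000 + €275,308.64 = €693,308.64.

€693,309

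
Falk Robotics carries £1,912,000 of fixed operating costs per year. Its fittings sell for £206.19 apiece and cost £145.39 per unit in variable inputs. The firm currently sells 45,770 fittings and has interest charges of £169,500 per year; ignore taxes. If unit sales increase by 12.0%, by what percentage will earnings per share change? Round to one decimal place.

+47.6%

Contribution at this volume is 45,770 × £60.80 = £2,782,816.00.
EBIT = £2,782,816.00 − £1,912,000 = £870,816.00.
Interest = £169,500.00, so EBIT − I = £701,316.00.
Degree of combined leverage = contribution ÷ (EBIT − I) = £2,782,816.00 ÷ £701,316.00 = 3.9680.
%ΔEPS = DCL × %ΔSales = 3.9680 × +12.0% = +47.6%.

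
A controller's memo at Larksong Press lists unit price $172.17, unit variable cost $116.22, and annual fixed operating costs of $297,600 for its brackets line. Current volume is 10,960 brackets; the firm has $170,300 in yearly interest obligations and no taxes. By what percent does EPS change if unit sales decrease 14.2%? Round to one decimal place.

-59.9%

Total contribution margin = 10,960 × $55.95 = $613,212.00.
EBIT = $613,212.00 − $297,600 = $315,612.00.
Interest = $170,300.00, so EBIT − I = $145,312.00.
Degree of combined leverage = contribution ÷ (EBIT − I) = $613,212.00 ÷ $145,312.00 = 4.2200.
EPS therefore changes by 4.2200 × (-14.2%) = -59.9%.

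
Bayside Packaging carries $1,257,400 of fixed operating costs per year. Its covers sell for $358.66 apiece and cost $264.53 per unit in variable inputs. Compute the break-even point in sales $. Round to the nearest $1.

CM per unit = $358.66 − $264.53 = $94.13; CM ratio = $94.13 / $358.66 = 0.2624.
Break-even sales = FC ÷ CM ratio = $1,257,400 × $358.66 / $94.13 = $4,791,024.

$4,791,024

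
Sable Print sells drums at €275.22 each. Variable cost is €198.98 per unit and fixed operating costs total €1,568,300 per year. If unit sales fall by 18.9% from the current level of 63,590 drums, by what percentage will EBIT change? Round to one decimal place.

-27.9%

Contribution at this volume is 63,590 × €76.24 = €4,848,101.60.
Subtracting fixed costs: EBIT = €4,848,101.60 − €1,568,300 = €3,279,801.60.
DOL = contribution ÷ EBIT = €4,848,101.60 ÷ €3,279,801.60 = 1.4782.
%ΔEBIT = DOL × %ΔSales = 1.4782 × -18.9% = -27.9%.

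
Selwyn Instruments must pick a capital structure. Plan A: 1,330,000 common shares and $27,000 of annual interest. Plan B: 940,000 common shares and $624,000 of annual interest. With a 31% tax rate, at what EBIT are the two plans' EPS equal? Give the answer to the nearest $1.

$2,062,923

Set EPS_A = EPS_B: (EBIT − $27,000)(1 − 0.31) ÷ 1,330,000 = (EBIT − $624,000)(1 − 0.31) ÷ 940,000.
Cancelling (1 − t) and cross-multiplying: 940,000·(EBIT − 27,000) = 1,330,000·(EBIT − 624,000).
EBIT × (1,330,000 − 940,000) = 624,000 × 1,330,000 − 27,000 × 940,000 = 804,540,000,000, so EBIT = 804,540,000,000 ÷ 390,000 = 2,062,923.08.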